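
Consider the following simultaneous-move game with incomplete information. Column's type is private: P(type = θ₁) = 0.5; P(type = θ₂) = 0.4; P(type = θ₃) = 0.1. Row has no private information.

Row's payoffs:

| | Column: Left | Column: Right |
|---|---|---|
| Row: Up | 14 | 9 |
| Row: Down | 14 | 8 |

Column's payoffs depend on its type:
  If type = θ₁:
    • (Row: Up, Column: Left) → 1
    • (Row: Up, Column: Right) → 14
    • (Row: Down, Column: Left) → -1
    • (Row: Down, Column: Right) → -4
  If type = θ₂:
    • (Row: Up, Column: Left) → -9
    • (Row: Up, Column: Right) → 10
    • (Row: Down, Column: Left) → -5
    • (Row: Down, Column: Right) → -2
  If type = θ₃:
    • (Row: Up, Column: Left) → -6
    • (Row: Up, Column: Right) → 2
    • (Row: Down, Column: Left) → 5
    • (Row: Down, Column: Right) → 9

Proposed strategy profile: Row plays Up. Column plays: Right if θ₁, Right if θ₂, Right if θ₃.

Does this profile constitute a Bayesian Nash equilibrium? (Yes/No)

Row plays Up: E[Up] = 0.5·(9) + 0.4·(9) + 0.1·(9) = 9; E[Down] = 8. Best-responding. ✓
Column (type θ₁), facing Up: Left gives 1, Right gives 14. Proposed Right is best. ✓
Column (type θ₂), facing Up: Left gives -9, Right gives 10. Proposed Right is best. ✓
Column (type θ₃), facing Up: Left gives -6, Right gives 2. Proposed Right is best. ✓

Yes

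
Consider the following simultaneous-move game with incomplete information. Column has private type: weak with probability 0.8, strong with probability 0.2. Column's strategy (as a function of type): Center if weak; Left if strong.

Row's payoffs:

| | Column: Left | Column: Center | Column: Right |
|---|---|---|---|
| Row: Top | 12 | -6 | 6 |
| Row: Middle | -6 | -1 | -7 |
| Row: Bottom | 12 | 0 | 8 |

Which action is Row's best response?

Compute Row's expected payoff for each action, taking the expectation over Column's type.
E[Top] = 0.8·(-6) + 0.2·(12) = -2.4
E[Middle] = 0.8·(-1) + 0.2·(-6) = -2
E[Bottom] = 0.8·(0) + 0.2·(12) = 2.4
Best response: Bottom (2.4 is the largest).

Bottom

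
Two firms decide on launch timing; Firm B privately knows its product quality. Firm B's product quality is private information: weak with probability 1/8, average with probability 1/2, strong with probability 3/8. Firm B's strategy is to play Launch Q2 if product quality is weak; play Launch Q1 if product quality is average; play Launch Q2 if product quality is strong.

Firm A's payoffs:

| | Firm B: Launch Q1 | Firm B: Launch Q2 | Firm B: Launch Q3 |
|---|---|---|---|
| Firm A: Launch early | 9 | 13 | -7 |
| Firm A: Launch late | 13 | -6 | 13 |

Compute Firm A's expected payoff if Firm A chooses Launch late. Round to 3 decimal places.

3.500

E[Launch late] = 1/8·(-6) + 1/2·13 + 3/8·(-6) = (-3/4) + 13/2 + (-9/4) = 7/2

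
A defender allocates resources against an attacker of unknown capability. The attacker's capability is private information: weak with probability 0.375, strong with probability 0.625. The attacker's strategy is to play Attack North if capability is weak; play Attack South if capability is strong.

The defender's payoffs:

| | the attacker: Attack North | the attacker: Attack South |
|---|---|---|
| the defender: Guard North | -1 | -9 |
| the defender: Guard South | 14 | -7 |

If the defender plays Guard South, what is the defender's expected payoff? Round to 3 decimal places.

0.875

E[Guard South] = 0.375·14 + 0.625·(-7) = 5.25 + (-4.375) = 0.875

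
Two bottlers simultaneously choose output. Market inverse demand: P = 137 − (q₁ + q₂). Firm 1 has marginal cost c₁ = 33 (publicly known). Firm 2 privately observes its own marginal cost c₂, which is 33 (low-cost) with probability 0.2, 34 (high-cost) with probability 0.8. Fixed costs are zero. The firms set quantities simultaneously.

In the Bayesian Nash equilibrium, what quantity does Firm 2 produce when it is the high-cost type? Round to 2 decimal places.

34.03

Firm 2 with cost c maximizes (137 − (q₁+q₂) − c)·q₂, giving q₂(c) = (137 − c − q₁)/2.
E[c₂] = 0.2·33 + 0.8·34 = 33.8
Firm 1's FOC against E[q₂] yields q₁ = (137 − 2·33 + E[c₂])/3 = (137 − 66 + 33.8)/3 = 34.9333.
q₂(high-cost) = (137 − 34 − 34.9333)/2 = 34.0333.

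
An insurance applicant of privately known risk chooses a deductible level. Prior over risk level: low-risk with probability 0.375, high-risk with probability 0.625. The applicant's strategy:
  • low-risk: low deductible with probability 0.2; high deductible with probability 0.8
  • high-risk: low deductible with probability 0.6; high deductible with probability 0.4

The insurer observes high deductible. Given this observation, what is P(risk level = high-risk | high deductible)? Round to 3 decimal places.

Apply Bayes' rule using the sender's strategy as the likelihood.
P(high deductible) = 0.375·0.8 + 0.625·0.4 = 0.55
P(high-risk | high deductible) = (0.625·0.4) / 0.55 = 0.25 / 0.55 = 0.454545

0.455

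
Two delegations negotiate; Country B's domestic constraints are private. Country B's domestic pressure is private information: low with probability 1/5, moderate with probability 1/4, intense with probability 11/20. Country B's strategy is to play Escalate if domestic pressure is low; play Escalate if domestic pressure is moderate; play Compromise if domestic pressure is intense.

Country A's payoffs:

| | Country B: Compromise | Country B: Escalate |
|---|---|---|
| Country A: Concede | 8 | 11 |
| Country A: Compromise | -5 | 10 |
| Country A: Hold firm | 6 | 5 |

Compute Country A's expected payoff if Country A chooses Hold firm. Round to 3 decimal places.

5.550

E[Hold firm] = 1/5·5 + 1/4·5 + 11/20·6 = 1 + 5/4 + 33/10 = 111/20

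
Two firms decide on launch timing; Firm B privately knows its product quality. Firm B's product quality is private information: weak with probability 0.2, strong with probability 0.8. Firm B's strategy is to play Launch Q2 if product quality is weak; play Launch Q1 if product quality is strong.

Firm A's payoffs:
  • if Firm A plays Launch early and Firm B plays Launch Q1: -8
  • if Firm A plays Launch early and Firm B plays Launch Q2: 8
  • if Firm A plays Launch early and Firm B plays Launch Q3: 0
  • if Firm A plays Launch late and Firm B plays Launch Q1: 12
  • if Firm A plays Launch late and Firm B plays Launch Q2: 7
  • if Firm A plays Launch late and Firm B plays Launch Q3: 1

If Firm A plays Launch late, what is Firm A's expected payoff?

Take the expectation over Firm B's product quality, weighting each type's action by its prior probability.
E[Launch late] = 0.2·7 + 0.8·12 = 1.4 + 9.6 = 11

11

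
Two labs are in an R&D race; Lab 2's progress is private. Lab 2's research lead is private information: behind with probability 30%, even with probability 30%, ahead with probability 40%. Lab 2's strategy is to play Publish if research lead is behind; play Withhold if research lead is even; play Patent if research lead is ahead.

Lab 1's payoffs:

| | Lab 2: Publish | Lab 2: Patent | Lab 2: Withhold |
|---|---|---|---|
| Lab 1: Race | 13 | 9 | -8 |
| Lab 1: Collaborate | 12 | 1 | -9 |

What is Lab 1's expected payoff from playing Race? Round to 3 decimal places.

Take the expectation over Lab 2's research lead, weighting each type's action by its prior probability.
E[Race] = 0.3·13 + 0.3·(-8) + 0.4·9 = 3.9 + (-2.4) + 3.6 = 5.1

5.100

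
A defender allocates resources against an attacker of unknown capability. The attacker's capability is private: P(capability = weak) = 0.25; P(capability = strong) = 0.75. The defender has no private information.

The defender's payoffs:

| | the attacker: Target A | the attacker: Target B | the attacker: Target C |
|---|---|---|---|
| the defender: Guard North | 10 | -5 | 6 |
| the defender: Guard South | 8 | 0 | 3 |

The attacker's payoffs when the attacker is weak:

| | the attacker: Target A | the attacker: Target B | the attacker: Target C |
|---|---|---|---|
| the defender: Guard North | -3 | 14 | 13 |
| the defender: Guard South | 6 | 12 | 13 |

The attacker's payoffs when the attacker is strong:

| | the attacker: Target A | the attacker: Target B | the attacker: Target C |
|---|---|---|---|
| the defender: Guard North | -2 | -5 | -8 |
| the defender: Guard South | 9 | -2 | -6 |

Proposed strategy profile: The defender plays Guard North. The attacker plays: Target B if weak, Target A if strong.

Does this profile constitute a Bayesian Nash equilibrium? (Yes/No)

Yes

The defender plays Guard North: E[Guard North] = 0.25·(-5) + 0.75·(10) = 6.25; E[Guard South] = 6. Best-responding. ✓
The attacker (capability weak), facing Guard North: Target A gives -3, Target B gives 14, Target C gives 13. Proposed Target B is best. ✓
The attacker (capability strong), facing Guard North: Target A gives -2, Target B gives -5, Target C gives -8. Proposed Target A is best. ✓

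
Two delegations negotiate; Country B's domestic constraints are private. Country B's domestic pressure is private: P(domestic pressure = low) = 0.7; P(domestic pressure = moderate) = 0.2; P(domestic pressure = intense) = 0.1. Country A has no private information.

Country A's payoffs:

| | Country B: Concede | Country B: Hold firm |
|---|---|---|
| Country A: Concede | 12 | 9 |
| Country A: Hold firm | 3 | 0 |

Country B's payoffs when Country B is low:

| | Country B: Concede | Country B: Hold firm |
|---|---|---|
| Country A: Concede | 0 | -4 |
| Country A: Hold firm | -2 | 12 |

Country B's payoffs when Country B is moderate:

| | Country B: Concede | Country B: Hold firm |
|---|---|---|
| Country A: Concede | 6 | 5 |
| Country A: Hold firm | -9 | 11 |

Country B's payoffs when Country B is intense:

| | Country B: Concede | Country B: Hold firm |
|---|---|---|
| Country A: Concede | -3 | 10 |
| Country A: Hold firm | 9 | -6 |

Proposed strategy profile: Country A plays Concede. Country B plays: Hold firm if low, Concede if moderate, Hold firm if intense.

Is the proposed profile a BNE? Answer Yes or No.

Country A plays Concede: E[Concede] = 0.7·(9) + 0.2·(12) + 0.1·(9) = 9.6; E[Hold firm] = 0.6. Best-responding. ✓
Country B (domestic pressure low), facing Concede: Concede gives 0, Hold firm gives -4. Proposed Hold firm is not best — profitable deviation exists. ✗
Country B (domestic pressure moderate), facing Concede: Concede gives 6, Hold firm gives 5. Proposed Concede is best. ✓
Country B (domestic pressure intense), facing Concede: Concede gives -3, Hold firm gives 10. Proposed Hold firm is best. ✓

No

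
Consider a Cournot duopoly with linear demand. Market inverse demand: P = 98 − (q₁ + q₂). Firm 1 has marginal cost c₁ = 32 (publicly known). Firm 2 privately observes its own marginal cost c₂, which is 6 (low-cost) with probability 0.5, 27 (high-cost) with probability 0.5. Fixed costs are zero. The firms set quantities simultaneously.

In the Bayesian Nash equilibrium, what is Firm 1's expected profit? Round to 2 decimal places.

Type-c best response for Firm 2: q₂(c) = (98 − c)/2 − q₁/2.
Firm 1 maximizes expected profit; its first-order condition is 98 − 2q₁ − E[q₂] − 32 = 0.
Substituting E[q₂] and solving: E[c₂] = 16.5, so q₁ = (98 − 2·32 + 16.5)/3 = 16.8333.
E[P] = 98 − (q₁ + E[q₂]) = 48.8333; Firm 1's expected profit = (E[P] − 32)·q₁ = (48.8333 − 32)·16.8333 = 283.361.

283.36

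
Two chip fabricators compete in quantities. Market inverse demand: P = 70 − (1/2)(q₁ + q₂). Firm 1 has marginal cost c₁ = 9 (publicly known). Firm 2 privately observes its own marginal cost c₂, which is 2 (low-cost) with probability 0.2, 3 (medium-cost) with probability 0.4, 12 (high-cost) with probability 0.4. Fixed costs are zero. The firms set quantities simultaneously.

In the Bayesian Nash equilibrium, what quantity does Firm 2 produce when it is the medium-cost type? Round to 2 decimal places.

Each type of Firm 2 best-responds to q₁; Firm 1 best-responds to the expected q₂ over Firm 2's types.
Firm 2 with cost c maximizes (70 − (1/2)(q₁+q₂) − c)·q₂, giving q₂(c) = (70 − c − (1/2)q₁).
E[c₂] = 0.2·2 + 0.4·3 + 0.4·12 = 6.4
Firm 1's FOC against E[q₂] yields q₁ = (70 − 2·9 + E[c₂])/(3/2) = (70 − 18 + 6.4)/(3/2) = 38.9333.
q₂(medium-cost) = (70 − 3 − (1/2)·38.9333) = 47.5333.

47.53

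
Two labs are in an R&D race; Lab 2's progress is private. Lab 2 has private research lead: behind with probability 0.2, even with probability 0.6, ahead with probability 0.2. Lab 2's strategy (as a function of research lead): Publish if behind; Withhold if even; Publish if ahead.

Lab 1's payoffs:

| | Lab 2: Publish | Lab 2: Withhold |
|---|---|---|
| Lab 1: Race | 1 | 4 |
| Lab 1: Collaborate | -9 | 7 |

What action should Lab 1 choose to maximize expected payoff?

Compute Lab 1's expected payoff for each action, taking the expectation over Lab 2's type.
E[Race] = 0.2·(1) + 0.6·(4) + 0.2·(1) = 2.8
E[Collaborate] = 0.2·(-9) + 0.6·(7) + 0.2·(-9) = 0.6
Best response: Race (2.8 is the largest).

Race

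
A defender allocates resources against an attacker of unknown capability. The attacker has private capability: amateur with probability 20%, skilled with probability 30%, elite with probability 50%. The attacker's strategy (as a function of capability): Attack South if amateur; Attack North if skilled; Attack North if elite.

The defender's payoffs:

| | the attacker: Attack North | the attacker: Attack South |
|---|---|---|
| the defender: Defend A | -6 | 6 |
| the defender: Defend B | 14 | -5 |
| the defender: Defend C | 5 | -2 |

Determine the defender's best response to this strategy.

E[Defend A] = 0.2·(6) + 0.3·(-6) + 0.5·(-6) = -3.6
E[Defend B] = 0.2·(-5) + 0.3·(14) + 0.5·(14) = 10.2
E[Defend C] = 0.2·(-2) + 0.3·(5) + 0.5·(5) = 3.6
Best response: Defend B (10.2 is the largest).

Defend B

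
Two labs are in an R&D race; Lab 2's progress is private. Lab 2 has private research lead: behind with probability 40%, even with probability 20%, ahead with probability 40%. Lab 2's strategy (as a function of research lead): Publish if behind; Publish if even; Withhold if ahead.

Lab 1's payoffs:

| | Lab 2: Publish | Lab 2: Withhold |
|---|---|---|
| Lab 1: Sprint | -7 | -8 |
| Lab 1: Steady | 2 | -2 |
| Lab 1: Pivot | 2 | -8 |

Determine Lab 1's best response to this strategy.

Compute Lab 1's expected payoff for each action, taking the expectation over Lab 2's type.
E[Sprint] = 0.4·(-7) + 0.2·(-7) + 0.4·(-8) = -7.4
E[Steady] = 0.4·(2) + 0.2·(2) + 0.4·(-2) = 0.4
E[Pivot] = 0.4·(2) + 0.2·(2) + 0.4·(-8) = -2
Best response: Steady (0.4 is the largest).

Steady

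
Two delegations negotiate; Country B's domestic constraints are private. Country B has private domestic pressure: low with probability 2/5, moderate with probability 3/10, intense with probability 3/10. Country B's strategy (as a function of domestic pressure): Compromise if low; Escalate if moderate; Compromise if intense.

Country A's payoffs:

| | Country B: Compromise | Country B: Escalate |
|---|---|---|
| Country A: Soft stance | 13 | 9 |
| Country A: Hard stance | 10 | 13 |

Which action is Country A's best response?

E[Soft stance] = 2/5·(13) + 3/10·(9) + 3/10·(13) = 59/5
E[Hard stance] = 2/5·(10) + 3/10·(13) + 3/10·(10) = 109/10
Best response: Soft stance (59/5 is the largest).

Soft stance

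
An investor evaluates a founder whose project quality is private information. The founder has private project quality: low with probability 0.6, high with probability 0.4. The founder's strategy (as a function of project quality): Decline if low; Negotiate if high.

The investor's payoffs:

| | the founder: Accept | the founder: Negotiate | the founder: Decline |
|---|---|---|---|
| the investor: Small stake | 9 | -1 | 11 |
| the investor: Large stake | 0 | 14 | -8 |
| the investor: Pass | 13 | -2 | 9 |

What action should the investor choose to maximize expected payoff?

Small stake

Compute the investor's expected payoff for each action, taking the expectation over the founder's type.
E[Small stake] = 0.6·(11) + 0.4·(-1) = 6.2
E[Large stake] = 0.6·(-8) + 0.4·(14) = 0.8
E[Pass] = 0.6·(9) + 0.4·(-2) = 4.6
Best response: Small stake (6.2 is the largest).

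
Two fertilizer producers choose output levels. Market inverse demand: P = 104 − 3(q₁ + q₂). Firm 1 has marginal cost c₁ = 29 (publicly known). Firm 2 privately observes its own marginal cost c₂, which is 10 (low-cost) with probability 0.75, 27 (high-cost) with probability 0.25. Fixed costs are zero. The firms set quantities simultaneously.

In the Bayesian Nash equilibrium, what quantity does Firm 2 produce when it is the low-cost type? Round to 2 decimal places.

Each type of Firm 2 best-responds to q₁; Firm 1 best-responds to the expected q₂ over Firm 2's types.
Firm 2 with cost c maximizes (104 − 3(q₁+q₂) − c)·q₂, giving q₂(c) = (104 − c − 3q₁)/6.
E[c₂] = 0.75·10 + 0.25·27 = 14.25
Firm 1's FOC against E[q₂] yields q₁ = (104 − 2·29 + E[c₂])/9 = (104 − 58 + 14.25)/9 = 6.69444.
q₂(low-cost) = (104 − 10 − 3·6.69444)/6 = 12.3194.

12.32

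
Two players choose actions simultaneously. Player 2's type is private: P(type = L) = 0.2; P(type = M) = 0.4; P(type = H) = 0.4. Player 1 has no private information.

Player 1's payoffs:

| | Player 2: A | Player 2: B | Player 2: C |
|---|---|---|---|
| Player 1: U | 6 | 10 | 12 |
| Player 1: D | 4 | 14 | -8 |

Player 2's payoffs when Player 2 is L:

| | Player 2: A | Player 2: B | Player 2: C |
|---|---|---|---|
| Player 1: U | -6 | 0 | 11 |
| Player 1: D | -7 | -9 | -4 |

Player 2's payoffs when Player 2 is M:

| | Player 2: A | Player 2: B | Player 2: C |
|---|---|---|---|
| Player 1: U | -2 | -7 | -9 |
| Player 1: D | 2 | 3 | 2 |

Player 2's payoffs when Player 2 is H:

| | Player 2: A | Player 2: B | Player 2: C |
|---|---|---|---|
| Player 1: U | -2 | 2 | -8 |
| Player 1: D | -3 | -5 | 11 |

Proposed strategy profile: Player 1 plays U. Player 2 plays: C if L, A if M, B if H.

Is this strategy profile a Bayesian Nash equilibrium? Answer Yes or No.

Yes

Player 1 plays U: E[U] = 0.2·(12) + 0.4·(6) + 0.4·(10) = 8.8; E[D] = 5.6. Best-responding. ✓
Player 2 (type L), facing U: A gives -6, B gives 0, C gives 11. Proposed C is best. ✓
Player 2 (type M), facing U: A gives -2, B gives -7, C gives -9. Proposed A is best. ✓
Player 2 (type H), facing U: A gives -2, B gives 2, C gives -8. Proposed B is best. ✓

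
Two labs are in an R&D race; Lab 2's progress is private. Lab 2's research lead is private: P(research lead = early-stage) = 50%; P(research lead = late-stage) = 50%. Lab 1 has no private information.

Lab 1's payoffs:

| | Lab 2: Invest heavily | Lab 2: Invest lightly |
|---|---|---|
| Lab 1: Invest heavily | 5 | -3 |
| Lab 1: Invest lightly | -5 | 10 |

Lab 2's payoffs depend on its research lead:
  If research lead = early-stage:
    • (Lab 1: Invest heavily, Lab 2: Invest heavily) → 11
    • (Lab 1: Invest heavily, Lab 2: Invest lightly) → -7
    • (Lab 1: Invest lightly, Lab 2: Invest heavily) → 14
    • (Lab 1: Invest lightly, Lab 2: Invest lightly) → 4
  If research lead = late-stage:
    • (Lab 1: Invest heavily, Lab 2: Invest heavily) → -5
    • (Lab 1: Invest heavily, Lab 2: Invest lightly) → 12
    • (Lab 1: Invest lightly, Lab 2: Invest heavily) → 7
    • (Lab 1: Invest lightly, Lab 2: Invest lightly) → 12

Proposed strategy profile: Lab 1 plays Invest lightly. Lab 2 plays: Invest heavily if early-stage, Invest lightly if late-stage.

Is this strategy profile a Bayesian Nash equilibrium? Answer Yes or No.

Lab 1 plays Invest lightly: E[Invest lightly] = 0.5·(-5) + 0.5·(10) = 2.5; E[Invest heavily] = 1. Best-responding. ✓
Lab 2 (research lead early-stage), facing Invest lightly: Invest heavily gives 14, Invest lightly gives 4. Proposed Invest heavily is best. ✓
Lab 2 (research lead late-stage), facing Invest lightly: Invest heavily gives 7, Invest lightly gives 12. Proposed Invest lightly is best. ✓

Yes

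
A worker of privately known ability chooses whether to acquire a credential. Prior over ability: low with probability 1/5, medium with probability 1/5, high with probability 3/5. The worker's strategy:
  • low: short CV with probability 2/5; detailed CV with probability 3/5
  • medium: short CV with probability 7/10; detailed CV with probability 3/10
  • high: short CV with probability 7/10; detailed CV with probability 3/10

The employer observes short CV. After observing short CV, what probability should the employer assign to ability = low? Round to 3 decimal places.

P(short CV) = (1/5)·(2/5) + (1/5)·(7/10) + (3/5)·(7/10) = 16/25
P(low | short CV) = ((1/5)·(2/5)) / (16/25) = (2/25) / (16/25) = 1/8

0.125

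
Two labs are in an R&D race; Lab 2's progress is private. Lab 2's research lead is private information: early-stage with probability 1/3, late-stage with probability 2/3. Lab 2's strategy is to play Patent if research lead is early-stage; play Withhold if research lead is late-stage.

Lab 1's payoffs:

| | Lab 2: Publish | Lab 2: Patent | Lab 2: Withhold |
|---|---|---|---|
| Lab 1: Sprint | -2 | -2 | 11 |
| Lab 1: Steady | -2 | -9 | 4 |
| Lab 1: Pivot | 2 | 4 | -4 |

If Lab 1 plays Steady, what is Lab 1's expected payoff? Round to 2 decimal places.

Take the expectation over Lab 2's research lead, weighting each type's action by its prior probability.
E[Steady] = 1/3·(-9) + 2/3·4 = (-3) + 8/3 = -1/3

-0.33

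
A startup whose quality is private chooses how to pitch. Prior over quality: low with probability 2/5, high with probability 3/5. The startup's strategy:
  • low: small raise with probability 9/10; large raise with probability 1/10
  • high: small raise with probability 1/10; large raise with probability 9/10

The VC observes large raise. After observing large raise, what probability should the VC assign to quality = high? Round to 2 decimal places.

P(large raise) = (2/5)·(1/10) + (3/5)·(9/10) = 29/50
P(high | large raise) = ((3/5)·(9/10)) / (29/50) = (27/50) / (29/50) = 27/29

0.93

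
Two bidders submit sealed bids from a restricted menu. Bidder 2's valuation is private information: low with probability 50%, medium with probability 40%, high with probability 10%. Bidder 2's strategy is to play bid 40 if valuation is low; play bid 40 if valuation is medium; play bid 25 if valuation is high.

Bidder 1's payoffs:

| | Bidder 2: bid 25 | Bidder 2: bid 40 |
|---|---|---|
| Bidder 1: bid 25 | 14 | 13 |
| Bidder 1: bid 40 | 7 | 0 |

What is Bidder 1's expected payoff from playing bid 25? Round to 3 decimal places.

Take the expectation over Bidder 2's valuation, weighting each type's action by its prior probability.
E[bid 25] = 0.5·13 + 0.4·13 + 0.1·14 = 6.5 + 5.2 + 1.4 = 13.1

13.100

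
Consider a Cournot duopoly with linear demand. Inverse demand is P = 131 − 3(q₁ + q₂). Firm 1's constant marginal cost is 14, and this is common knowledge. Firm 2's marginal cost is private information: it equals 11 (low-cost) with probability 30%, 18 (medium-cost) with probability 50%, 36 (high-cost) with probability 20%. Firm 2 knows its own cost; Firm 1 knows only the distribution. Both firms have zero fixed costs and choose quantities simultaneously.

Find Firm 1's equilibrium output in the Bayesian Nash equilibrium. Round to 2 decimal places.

Firm 2 with cost c maximizes (131 − 3(q₁+q₂) − c)·q₂, giving q₂(c) = (131 − c − 3q₁)/6.
E[c₂] = 0.3·11 + 0.5·18 + 0.2·36 = 19.5
Firm 1's FOC against E[q₂] yields q₁ = (131 − 2·14 + E[c₂])/9 = (131 − 28 + 19.5)/9 = 13.6111.

13.61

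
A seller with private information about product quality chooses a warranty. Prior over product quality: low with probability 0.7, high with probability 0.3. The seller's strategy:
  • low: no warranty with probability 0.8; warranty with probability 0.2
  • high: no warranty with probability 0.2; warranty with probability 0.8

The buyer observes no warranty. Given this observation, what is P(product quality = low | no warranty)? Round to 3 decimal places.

0.903

Apply Bayes' rule using the sender's strategy as the likelihood.
P(no warranty) = 0.7·0.8 + 0.3·0.2 = 0.62
P(low | no warranty) = (0.7·0.8) / 0.62 = 0.56 / 0.62 = 0.903226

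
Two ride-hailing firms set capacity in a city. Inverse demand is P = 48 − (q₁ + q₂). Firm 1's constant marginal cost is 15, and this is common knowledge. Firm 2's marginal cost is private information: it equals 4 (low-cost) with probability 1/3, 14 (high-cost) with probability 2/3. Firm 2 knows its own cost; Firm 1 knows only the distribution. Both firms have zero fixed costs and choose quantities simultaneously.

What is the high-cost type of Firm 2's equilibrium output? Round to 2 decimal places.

12.22

Firm 2 with cost c maximizes (48 − (q₁+q₂) − c)·q₂, giving q₂(c) = (48 − c − q₁)/2.
E[c₂] = 1/3·4 + 2/3·14 = 10.6667
Firm 1's FOC against E[q₂] yields q₁ = (48 − 2·15 + E[c₂])/3 = (48 − 30 + 10.6667)/3 = 9.55556.
q₂(high-cost) = (48 − 14 − 9.55556)/2 = 12.2222.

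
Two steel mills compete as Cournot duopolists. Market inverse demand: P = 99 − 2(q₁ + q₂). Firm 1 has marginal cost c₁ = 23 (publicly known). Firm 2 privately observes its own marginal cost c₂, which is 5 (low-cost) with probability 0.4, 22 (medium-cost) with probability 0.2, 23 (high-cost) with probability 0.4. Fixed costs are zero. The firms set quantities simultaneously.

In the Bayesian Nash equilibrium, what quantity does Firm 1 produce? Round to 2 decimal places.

Firm 2 with cost c maximizes (99 − 2(q₁+q₂) − c)·q₂, giving q₂(c) = (99 − c − 2q₁)/4.
E[c₂] = 0.4·5 + 0.2·22 + 0.4·23 = 15.6
Firm 1's FOC against E[q₂] yields q₁ = (99 − 2·23 + E[c₂])/6 = (99 − 46 + 15.6)/6 = 11.4333.

11.43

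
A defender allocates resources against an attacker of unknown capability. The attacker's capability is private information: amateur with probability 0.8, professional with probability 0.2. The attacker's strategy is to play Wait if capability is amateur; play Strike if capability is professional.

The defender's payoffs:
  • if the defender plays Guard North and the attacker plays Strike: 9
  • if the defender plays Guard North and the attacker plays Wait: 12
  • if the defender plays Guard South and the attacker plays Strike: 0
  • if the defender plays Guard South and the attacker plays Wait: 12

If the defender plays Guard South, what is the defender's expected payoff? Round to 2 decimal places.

E[Guard South] = 0.8·12 + 0.2·0 = 9.6 + 0 = 9.6

9.60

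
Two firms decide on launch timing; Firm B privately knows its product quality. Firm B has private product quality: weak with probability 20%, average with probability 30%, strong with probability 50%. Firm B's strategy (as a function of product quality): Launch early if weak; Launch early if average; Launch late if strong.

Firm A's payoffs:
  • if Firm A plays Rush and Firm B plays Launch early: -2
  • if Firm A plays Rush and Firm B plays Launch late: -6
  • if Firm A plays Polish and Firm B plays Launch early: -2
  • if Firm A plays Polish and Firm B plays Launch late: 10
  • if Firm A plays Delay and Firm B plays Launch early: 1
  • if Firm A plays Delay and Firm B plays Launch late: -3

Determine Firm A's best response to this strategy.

Compute Firm A's expected payoff for each action, taking the expectation over Firm B's type.
E[Rush] = 0.2·(-2) + 0.3·(-2) + 0.5·(-6) = -4
E[Polish] = 0.2·(-2) + 0.3·(-2) + 0.5·(10) = 4
E[Delay] = 0.2·(1) + 0.3·(1) + 0.5·(-3) = -1
Best response: Polish (4 is the largest).

Polish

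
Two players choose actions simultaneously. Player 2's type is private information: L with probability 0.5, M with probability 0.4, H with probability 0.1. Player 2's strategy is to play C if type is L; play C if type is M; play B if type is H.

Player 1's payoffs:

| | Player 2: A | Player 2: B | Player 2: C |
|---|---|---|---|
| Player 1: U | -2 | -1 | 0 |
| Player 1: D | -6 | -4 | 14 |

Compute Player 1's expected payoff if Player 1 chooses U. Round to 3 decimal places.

E[U] = 0.5·0 + 0.4·0 + 0.1·(-1) = 0 + 0 + (-0.1) = -0.1

-0.100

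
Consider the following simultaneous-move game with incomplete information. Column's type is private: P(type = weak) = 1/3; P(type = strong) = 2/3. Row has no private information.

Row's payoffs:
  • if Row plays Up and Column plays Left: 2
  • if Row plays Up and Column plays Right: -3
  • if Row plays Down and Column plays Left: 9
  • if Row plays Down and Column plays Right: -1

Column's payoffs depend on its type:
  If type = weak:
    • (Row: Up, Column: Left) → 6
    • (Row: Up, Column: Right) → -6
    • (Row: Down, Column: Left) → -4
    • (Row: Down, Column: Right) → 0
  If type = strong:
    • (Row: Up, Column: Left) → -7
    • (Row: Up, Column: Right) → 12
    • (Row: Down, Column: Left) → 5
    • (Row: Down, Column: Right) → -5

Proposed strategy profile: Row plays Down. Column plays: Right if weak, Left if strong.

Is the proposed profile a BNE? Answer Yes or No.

Yes

Row plays Down: E[Down] = 1/3·(-1) + 2/3·(9) = 17/3; E[Up] = 1/3. Best-responding. ✓
Column (type weak), facing Down: Left gives -4, Right gives 0. Proposed Right is best. ✓
Column (type strong), facing Down: Left gives 5, Right gives -5. Proposed Left is best. ✓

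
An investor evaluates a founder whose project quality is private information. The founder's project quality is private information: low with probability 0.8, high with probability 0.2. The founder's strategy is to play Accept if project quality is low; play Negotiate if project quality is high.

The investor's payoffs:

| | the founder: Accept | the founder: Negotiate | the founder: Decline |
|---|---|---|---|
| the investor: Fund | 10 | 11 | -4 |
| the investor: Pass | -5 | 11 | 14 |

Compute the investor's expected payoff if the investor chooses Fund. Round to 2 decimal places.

E[Fund] = 0.8·10 + 0.2·11 = 8 + 2.2 = 10.2

10.20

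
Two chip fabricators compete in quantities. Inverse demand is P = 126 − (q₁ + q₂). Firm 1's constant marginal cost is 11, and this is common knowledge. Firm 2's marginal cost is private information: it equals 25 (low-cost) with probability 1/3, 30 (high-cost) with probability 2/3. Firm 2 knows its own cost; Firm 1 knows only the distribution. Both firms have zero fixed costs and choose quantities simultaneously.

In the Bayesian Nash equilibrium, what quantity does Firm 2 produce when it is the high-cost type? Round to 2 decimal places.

Type-c best response for Firm 2: q₂(c) = (126 − c)/2 − q₁/2.
Firm 1 maximizes expected profit; its first-order condition is 126 − 2q₁ − E[q₂] − 11 = 0.
Substituting E[q₂] and solving: E[c₂] = 28.3333, so q₁ = (126 − 2·11 + 28.3333)/3 = 44.1111.
q₂(high-cost) = (126 − 30 − 44.1111)/2 = 25.9444.

25.94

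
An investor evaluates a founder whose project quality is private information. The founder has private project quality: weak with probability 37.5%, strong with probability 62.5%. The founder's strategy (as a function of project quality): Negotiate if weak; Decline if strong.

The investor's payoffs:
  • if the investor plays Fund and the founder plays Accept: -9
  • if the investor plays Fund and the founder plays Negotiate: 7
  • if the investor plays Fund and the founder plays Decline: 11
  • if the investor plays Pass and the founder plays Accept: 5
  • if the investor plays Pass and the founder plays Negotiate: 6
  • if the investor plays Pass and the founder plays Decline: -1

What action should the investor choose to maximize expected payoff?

E[Fund] = 0.375·(7) + 0.625·(11) = 9.5
E[Pass] = 0.375·(6) + 0.625·(-1) = 1.625
Best response: Fund (9.5 is the largest).

Fund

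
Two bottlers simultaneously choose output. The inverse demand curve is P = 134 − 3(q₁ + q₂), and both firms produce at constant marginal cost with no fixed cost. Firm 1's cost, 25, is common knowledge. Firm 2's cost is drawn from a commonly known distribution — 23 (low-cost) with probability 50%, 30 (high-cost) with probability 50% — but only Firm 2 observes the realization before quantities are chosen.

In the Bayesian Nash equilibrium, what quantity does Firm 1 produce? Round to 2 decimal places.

Type-c best response for Firm 2: q₂(c) = (134 − c)/6 − q₁/2.
Firm 1 maximizes expected profit; its first-order condition is 134 − 6q₁ − 3E[q₂] − 25 = 0.
Substituting E[q₂] and solving: E[c₂] = 26.5, so q₁ = (134 − 2·25 + 26.5)/9 = 12.2778.

12.28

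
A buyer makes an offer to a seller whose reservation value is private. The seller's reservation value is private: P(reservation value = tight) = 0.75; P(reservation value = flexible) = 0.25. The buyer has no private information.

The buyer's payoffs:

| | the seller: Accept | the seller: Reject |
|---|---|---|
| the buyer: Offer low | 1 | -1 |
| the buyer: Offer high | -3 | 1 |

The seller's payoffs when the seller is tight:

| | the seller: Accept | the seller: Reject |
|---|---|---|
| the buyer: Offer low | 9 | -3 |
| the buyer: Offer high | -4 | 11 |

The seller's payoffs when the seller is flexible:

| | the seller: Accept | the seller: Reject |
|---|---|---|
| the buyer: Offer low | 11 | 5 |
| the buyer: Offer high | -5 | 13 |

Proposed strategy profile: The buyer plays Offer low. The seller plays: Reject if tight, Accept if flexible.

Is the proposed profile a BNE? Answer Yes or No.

The buyer plays Offer low: E[Offer low] = 0.75·(-1) + 0.25·(1) = -0.5; E[Offer high] = 0. Not best-responding. ✗
The seller (reservation value tight), facing Offer low: Accept gives 9, Reject gives -3. Proposed Reject is not best — profitable deviation exists. ✗
The seller (reservation value flexible), facing Offer low: Accept gives 11, Reject gives 5. Proposed Accept is best. ✓

No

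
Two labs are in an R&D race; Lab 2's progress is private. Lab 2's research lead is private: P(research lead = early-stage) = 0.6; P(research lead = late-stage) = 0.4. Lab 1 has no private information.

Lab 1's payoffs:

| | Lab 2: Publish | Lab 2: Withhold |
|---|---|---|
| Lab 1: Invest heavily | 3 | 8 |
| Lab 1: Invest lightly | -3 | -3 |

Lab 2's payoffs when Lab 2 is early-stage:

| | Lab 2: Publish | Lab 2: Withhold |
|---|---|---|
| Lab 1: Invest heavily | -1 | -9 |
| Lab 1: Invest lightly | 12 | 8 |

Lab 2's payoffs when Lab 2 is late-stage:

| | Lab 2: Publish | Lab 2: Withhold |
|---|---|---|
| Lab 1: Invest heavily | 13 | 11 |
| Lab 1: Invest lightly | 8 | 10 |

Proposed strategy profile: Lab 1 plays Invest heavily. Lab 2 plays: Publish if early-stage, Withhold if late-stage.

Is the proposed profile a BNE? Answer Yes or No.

Lab 1 plays Invest heavily: E[Invest heavily] = 0.6·(3) + 0.4·(8) = 5; E[Invest lightly] = -3. Best-responding. ✓
Lab 2 (research lead early-stage), facing Invest heavily: Publish gives -1, Withhold gives -9. Proposed Publish is best. ✓
Lab 2 (research lead late-stage), facing Invest heavily: Publish gives 13, Withhold gives 11. Proposed Withhold is not best — profitable deviation exists. ✗

No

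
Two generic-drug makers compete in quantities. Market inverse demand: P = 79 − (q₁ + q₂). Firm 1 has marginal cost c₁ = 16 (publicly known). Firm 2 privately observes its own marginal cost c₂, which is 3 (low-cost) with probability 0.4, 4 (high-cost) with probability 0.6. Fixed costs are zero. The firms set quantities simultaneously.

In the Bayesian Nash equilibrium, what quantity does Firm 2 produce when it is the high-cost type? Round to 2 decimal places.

29.07

Firm 2 with cost c maximizes (79 − (q₁+q₂) − c)·q₂, giving q₂(c) = (79 − c − q₁)/2.
E[c₂] = 0.4·3 + 0.6·4 = 3.6
Firm 1's FOC against E[q₂] yields q₁ = (79 − 2·16 + E[c₂])/3 = (79 − 32 + 3.6)/3 = 16.8667.
q₂(high-cost) = (79 − 4 − 16.8667)/2 = 29.0667.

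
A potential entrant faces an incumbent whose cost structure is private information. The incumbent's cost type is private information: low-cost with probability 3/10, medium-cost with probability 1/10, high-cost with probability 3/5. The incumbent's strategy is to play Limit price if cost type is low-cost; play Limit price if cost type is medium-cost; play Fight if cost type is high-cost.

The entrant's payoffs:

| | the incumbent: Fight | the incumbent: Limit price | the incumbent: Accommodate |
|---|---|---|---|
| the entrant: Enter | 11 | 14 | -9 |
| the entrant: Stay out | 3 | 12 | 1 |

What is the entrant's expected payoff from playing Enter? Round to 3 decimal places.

12.200

Take the expectation over the incumbent's cost type, weighting each type's action by its prior probability.
E[Enter] = 3/10·14 + 1/10·14 + 3/5·11 = 21/5 + 7/5 + 33/5 = 61/5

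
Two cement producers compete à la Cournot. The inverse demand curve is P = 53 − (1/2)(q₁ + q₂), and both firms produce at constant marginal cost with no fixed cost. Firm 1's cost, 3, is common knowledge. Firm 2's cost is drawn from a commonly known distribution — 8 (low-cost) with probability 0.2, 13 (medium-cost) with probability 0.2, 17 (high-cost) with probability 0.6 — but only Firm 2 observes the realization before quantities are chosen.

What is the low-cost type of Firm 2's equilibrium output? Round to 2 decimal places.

24.53

Firm 2 with cost c maximizes (53 − (1/2)(q₁+q₂) − c)·q₂, giving q₂(c) = (53 − c − (1/2)q₁).
E[c₂] = 0.2·8 + 0.2·13 + 0.6·17 = 14.4
Firm 1's FOC against E[q₂] yields q₁ = (53 − 2·3 + E[c₂])/(3/2) = (53 − 6 + 14.4)/(3/2) = 40.9333.
q₂(low-cost) = (53 − 8 − (1/2)·40.9333) = 24.5333.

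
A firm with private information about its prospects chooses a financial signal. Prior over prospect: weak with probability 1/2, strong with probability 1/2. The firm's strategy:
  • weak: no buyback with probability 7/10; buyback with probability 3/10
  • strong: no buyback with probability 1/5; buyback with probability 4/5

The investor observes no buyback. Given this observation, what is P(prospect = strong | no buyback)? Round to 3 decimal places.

0.222

Apply Bayes' rule using the sender's strategy as the likelihood.
P(no buyback) = (1/2)·(7/10) + (1/2)·(1/5) = 9/20
P(strong | no buyback) = ((1/2)·(1/5)) / (9/20) = (1/10) / (9/20) = 2/9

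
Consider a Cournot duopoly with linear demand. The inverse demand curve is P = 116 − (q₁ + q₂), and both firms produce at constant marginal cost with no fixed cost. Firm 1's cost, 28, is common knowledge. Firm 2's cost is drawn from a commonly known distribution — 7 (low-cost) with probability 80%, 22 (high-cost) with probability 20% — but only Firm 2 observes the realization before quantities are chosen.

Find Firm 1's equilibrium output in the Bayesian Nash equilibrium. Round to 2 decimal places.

Firm 2 with cost c maximizes (116 − (q₁+q₂) − c)·q₂, giving q₂(c) = (116 − c − q₁)/2.
E[c₂] = 0.8·7 + 0.2·22 = 10
Firm 1's FOC against E[q₂] yields q₁ = (116 − 2·28 + E[c₂])/3 = (116 − 56 + 10)/3 = 23.3333.

23.33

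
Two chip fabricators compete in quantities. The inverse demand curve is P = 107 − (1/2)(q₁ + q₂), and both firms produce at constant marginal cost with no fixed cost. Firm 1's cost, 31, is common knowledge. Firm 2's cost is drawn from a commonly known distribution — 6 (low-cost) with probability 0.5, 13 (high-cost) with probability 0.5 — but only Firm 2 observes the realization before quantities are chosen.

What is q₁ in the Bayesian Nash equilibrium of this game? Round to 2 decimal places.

36.33

Type-c best response for Firm 2: q₂(c) = (107 − c) − q₁/2.
Firm 1 maximizes expected profit; its first-order condition is 107 − q₁ − (1/2)E[q₂] − 31 = 0.
Substituting E[q₂] and solving: E[c₂] = 9.5, so q₁ = (107 − 2·31 + 9.5)/(3/2) = 36.3333.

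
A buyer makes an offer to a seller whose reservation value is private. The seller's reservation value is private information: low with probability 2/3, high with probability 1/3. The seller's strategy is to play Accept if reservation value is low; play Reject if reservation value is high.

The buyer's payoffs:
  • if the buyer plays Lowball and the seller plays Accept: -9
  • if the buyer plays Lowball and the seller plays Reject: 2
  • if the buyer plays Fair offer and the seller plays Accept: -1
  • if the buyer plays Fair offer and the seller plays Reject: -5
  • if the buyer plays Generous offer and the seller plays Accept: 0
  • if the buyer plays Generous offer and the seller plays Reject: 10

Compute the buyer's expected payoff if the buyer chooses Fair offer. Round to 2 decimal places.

E[Fair offer] = 2/3·(-1) + 1/3·(-5) = (-2/3) + (-5/3) = -7/3

-2.33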